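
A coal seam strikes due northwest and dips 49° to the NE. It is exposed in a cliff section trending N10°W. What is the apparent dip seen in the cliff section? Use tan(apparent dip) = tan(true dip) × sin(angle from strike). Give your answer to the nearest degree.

The strike is due northwest and the section trends N10°W; the acute angle between them is β = 35°.
tan(apparent dip) = tan 49° · sin 35° = 0.6598
apparent dip = arctan 0.6598 = 33.42°

33°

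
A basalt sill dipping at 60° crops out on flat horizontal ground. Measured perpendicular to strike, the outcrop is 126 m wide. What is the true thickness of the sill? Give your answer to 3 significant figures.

True thickness t = w · sin(dip) = 126 × sin 60°
t = 126 × 0.8660 = 109.119 m

109 m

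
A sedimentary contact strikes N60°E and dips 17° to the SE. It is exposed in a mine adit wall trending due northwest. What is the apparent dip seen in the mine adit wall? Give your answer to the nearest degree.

16°

The section lies 75° from the strike.
tan(apparent dip) = tan 17° · sin 75° = 0.2953
apparent dip = arctan 0.2953 = 16.45°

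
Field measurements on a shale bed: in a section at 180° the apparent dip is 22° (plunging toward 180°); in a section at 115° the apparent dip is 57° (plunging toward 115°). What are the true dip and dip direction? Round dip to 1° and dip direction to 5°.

true dip 57°, dip direction 105°

Represent each trace as a vector plunging at its apparent dip toward its trend (east-north-up frame): v₁ = (0.000, -0.927, -0.375), v₂ = (0.494, -0.230, -0.839).
Cross product v₁ × v₂ gives the pole to the plane: n ∝ (0.691, -0.185, 0.458).
tan δ = √(n_x²+n_y²)/n_z = 0.716/0.458, so δ = 57.4°.
Dip direction = azimuth of (n_x, n_y) = atan2(0.691, -0.185) = 105°.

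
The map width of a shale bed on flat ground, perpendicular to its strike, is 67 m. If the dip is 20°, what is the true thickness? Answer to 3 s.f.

True thickness t = w · sin(dip) = 67 × sin 20°
t = 67 × 0.3420 = 22.915 m

22.9 m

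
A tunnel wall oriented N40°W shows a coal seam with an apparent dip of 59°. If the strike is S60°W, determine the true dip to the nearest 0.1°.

59.4°

The section is 80° from the strike.
tan δ = tan α / sin β = tan 59° / sin 80° = 1.6643 / 0.9848 = 1.6900
δ = arctan(1.6900) = 59.39°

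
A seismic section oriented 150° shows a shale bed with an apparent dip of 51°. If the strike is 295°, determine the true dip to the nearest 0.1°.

65.1°

β = acute angle between strike 295° and section 150° = 35°.
tan(true dip) = tan 51° / sin 35° = 2.1530
δ = arctan(2.1530) = 65.09°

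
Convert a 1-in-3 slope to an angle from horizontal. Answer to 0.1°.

tan θ = 1/3 = 0.3333
θ = arctan(0.3333) = 18.43°

18.4°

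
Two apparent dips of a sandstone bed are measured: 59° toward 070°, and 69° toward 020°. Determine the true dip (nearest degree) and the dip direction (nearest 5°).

The two traces are lines in the plane: v₁ = (sin 70°·cos 59°, cos 70°·cos 59°, −sin 59°), v₂ = (sin 20°·cos 69°, cos 20°·cos 69°, −sin 69°).
Cross product v₁ × v₂ gives the pole to the plane: n ∝ (0.124, 0.347, 0.141).
tan δ = √(n_x²+n_y²)/n_z = 0.368/0.141, so δ = 69.0°.
The horizontal component of n points toward azimuth atan2(n_x, n_y) = 20°, the dip direction.

true dip 69°, dip direction 020°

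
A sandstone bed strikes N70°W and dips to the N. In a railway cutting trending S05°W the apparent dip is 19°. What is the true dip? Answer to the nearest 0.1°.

The section is 75° from the strike.
tan δ = tan α / sin β = tan 19° / sin 75° = 0.3443 / 0.9659 = 0.3565
true dip = arctan 0.3565 = 19.62°

19.6°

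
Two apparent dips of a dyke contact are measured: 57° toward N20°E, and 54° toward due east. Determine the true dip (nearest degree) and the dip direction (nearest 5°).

The two traces are lines in the plane: v₁ = (sin 20°·cos 57°, cos 20°·cos 57°, −sin 57°), v₂ = (sin 90°·cos 54°, cos 90°·cos 54°, −sin 54°).
The plane normal is n = v₁ × v₂ ∝ (0.414, 0.342, 0.301).
tan δ = √(n_x²+n_y²)/n_z = 0.537/0.301, so δ = 60.8°.
The horizontal component of n points toward azimuth atan2(n_x, n_y) = 50°, the dip direction.

true dip 61°, dip direction 050°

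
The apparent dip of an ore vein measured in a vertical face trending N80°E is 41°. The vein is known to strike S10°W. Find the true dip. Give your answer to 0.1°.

β = acute angle between strike S10°W and section N80°E = 70°.
tan δ = tan α / sin β = tan 41° / sin 70° = 0.8693 / 0.9397 = 0.9251
δ = arctan(0.9251) = 42.77°

42.8°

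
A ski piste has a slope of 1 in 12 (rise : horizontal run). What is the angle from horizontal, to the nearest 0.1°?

4.8°

tan θ = 1/12 = 0.0833
θ = arctan(0.0833) = 4.76°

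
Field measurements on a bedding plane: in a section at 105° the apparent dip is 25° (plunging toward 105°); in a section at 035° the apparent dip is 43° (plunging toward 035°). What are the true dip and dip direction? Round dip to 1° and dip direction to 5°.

The two traces are lines in the plane: v₁ = (sin 105°·cos 25°, cos 105°·cos 25°, −sin 25°), v₂ = (sin 35°·cos 43°, cos 35°·cos 43°, −sin 43°).
Cross product v₁ × v₂ gives the pole to the plane: n ∝ (0.413, 0.420, 0.623).
tan δ = √(n_x²+n_y²)/n_z = 0.589/0.623, so δ = 43.4°.
Dip direction = atan2(0.413, 0.420) = 45° (azimuth of n's horizontal projection).

true dip 43°, dip direction 045°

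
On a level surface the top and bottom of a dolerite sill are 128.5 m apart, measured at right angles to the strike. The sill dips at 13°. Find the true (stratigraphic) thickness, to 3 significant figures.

True thickness t = w · sin(dip) = 128.5 × sin 13°
t = 128.5 × 0.2250 = 28.906 m

28.9 m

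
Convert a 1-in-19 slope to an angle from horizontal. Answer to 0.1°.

3.0°

tan θ = 1/19 = 0.0526
θ = arctan(0.0526) = 3.01°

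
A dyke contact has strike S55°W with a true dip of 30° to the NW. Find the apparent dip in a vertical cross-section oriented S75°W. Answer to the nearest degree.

11°

Angle between strike (S55°W) and section (S75°W): β = 20°.
tan(apparent dip) = tan 30° · sin 20° = 0.1975
apparent dip = arctan 0.1975 = 11.17°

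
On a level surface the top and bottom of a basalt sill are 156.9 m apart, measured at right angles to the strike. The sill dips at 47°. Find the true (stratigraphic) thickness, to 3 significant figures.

115 m

True thickness t = w · sin(dip) = 156.9 × sin 47°
t = 156.9 × 0.7314 = 114.749 m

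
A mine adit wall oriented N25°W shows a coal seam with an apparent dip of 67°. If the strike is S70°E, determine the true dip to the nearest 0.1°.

73.3°

β = acute angle between strike S70°E and section N25°W = 45°.
tan δ = tan α / sin β = tan 67° / sin 45° = 2.3559 / 0.7071 = 3.3317
true dip = arctan 3.3317 = 73.29°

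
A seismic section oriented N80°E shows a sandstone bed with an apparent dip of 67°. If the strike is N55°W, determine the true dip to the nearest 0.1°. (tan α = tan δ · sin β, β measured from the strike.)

73.3°

The section is 45° from the strike.
tan(true dip) = tan 67° / sin 45° = 3.3317
δ = arctan(3.3317) = 73.29°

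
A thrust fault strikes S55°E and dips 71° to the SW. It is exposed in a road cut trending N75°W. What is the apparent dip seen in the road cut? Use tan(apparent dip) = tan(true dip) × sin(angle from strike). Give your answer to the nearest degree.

Angle between strike (S55°E) and section (N75°W): β = 20°.
tan(apparent dip) = tan 71° · sin 20° = 0.9933
apparent dip = arctan 0.9933 = 44.81°

45°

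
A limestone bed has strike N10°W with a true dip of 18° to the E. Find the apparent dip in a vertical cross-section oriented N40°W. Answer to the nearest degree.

9°

Angle between strike (N10°W) and section (N40°W): β = 30°.
tan α = tan 18° × sin 30° = 0.3249 × 0.5000 = 0.1625
α = arctan(0.1625) = 9.23°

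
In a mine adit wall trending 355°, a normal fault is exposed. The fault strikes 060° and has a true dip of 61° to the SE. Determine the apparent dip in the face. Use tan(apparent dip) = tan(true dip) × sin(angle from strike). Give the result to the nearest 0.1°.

58.5°

The strike is 060° and the section trends 355°; the acute angle between them is β = 65°.
tan(apparent dip) = tan 61° · sin 65° = 1.6350
α = arctan(1.6350) = 58.55°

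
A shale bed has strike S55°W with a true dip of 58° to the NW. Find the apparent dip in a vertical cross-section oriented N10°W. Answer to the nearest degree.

The strike is S55°W and the section trends N10°W; the acute angle between them is β = 65°.
tan α = tan 58° × sin 65° = 1.6003 × 0.9063 = 1.4504
α = arctan(1.4504) = 55.42°

55°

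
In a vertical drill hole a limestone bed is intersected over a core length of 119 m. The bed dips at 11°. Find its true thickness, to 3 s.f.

117 m

True thickness t = h · cos(dip) = 119 × cos 11°
t = 119 × 0.9816 = 116.814 m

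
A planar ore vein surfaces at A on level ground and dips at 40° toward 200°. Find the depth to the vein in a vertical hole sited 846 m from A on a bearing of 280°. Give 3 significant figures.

123 m

The hole lies 80° from the dip direction, so the down-dip offset is 846 × cos 80° = 146.91 m.
Depth = down-dip offset × tan(dip) = 146.91 × tan 40° = 146.91 × 0.8391
Depth = 123.27 m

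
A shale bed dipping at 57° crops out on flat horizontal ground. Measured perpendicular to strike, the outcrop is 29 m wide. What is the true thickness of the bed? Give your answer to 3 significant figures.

True thickness t = w · sin(dip) = 29 × sin 57°
t = 29 × 0.8387 = 24.321 m

24.3 m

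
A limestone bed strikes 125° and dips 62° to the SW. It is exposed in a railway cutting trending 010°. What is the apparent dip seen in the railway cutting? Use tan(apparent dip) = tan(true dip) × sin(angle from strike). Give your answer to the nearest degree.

60°

Angle between strike (125°) and section (010°): β = 65°.
tan(apparent dip) = tan 62° · sin 65° = 1.7045
apparent dip = arctan 1.7045 = 59.60°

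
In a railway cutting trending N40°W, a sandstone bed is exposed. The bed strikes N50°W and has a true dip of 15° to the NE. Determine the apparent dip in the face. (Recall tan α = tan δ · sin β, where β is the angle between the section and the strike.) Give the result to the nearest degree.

3°

Angle between strike (N50°W) and section (N40°W): β = 10°.
tan α = tan 15° × sin 10° = 0.2679 × 0.1736 = 0.0465
α = arctan(0.0465) = 2.66°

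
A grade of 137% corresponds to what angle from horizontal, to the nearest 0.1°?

tan θ = 137/100 = 1.3700
θ = arctan(1.3700) = 53.87°

53.9°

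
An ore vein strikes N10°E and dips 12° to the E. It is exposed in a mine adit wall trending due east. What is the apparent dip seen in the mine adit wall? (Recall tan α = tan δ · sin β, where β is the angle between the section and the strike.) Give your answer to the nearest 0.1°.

The strike is N10°E and the section trends due east; the acute angle between them is β = 80°.
tan α = tan 12° × sin 80° = 0.2126 × 0.9848 = 0.2093
α = arctan(0.2093) = 11.82°

11.8°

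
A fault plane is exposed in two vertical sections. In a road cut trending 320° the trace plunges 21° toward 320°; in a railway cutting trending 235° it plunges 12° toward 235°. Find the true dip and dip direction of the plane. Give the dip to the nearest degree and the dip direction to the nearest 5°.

true dip 23°, dip direction 295°

The two traces are lines in the plane: v₁ = (sin 320°·cos 21°, cos 320°·cos 21°, −sin 21°), v₂ = (sin 235°·cos 12°, cos 235°·cos 12°, −sin 12°).
Cross product v₁ × v₂ gives the pole to the plane: n ∝ (-0.350, 0.162, 0.910).
tan δ = √(n_x²+n_y²)/n_z = 0.386/0.910, so δ = 23.0°.
Dip direction = azimuth of (n_x, n_y) = atan2(-0.350, 0.162) = 295°.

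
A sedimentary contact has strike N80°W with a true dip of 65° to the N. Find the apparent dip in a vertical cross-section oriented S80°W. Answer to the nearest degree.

36°

The section lies 20° from the strike.
tan α = tan 65° × sin 20° = 2.1445 × 0.3420 = 0.7335
α = arctan(0.7335) = 36.26°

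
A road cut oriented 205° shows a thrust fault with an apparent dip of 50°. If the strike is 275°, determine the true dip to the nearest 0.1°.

The section is 70° from the strike.
tan(true dip) = tan 50° / sin 70° = 1.2682
δ = arctan(1.2682) = 51.74°

51.7°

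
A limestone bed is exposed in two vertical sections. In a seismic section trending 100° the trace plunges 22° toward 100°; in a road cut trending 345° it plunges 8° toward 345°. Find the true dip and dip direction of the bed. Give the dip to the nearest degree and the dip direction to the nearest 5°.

The two traces are lines in the plane: v₁ = (sin 100°·cos 22°, cos 100°·cos 22°, −sin 22°), v₂ = (sin 345°·cos 8°, cos 345°·cos 8°, −sin 8°).
Cross product v₁ × v₂ gives the pole to the plane: n ∝ (0.381, 0.223, 0.832).
tan δ = √(n_x²+n_y²)/n_z = 0.441/0.832, so δ = 27.9°.
Dip direction = azimuth of (n_x, n_y) = atan2(0.381, 0.223) = 60°.

true dip 28°, dip direction 060°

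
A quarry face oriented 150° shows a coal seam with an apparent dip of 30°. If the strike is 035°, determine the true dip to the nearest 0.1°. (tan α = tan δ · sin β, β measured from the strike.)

32.5°

The section is 65° from the strike.
tan δ = tan α / sin β = tan 30° / sin 65° = 0.5774 / 0.9063 = 0.6370
true dip = arctan 0.6370 = 32.50°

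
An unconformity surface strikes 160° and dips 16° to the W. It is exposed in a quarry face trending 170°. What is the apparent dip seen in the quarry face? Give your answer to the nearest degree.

The section lies 10° from the strike.
tan(apparent dip) = tan 16° · sin 10° = 0.0498
α = arctan(0.0498) = 2.85°

3°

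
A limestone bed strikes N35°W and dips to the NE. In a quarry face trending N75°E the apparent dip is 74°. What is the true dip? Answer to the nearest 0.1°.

74.9°

The section is 70° from the strike.
tan(true dip) = tan 74° / sin 70° = 3.7112
true dip = arctan 3.7112 = 74.92°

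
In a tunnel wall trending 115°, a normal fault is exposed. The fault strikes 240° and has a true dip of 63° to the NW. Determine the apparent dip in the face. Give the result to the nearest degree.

The strike is 240° and the section trends 115°; the acute angle between them is β = 55°.
tan α = tan 63° × sin 55° = 1.9626 × 0.8192 = 1.6077
apparent dip = arctan 1.6077 = 58.12°

58°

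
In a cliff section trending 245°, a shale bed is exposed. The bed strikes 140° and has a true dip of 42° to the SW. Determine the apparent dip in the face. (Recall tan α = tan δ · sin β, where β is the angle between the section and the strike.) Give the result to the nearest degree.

41°

The section lies 75° from the strike.
tan(apparent dip) = tan 42° · sin 75° = 0.8697
α = arctan(0.8697) = 41.01°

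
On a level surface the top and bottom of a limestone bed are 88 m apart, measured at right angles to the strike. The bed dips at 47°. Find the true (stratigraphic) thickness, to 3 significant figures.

64.4 m

True thickness t = w · sin(dip) = 88 × sin 47°
t = 88 × 0.7314 = 64.359 m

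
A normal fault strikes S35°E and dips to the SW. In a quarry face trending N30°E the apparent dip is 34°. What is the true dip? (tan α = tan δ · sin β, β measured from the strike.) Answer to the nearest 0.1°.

36.7°

The section is 65° from the strike.
tan(true dip) = tan 34° / sin 65° = 0.7442
true dip = arctan 0.7442 = 36.66°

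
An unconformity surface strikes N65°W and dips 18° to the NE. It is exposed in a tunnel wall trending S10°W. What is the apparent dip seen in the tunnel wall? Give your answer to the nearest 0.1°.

17.4°

Angle between strike (N65°W) and section (S10°W): β = 75°.
tan α = tan 18° × sin 75° = 0.3249 × 0.9659 = 0.3138
α = arctan(0.3138) = 17.42°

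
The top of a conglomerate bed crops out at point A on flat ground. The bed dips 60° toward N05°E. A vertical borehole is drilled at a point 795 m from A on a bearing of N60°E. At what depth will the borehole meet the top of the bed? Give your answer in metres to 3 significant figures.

The hole lies 55° from the dip direction, so the down-dip offset is 795 × cos 55° = 455.99 m.
Depth = down-dip offset × tan(dip) = 455.99 × tan 60° = 455.99 × 1.7321
Depth = 789.80 m

790 m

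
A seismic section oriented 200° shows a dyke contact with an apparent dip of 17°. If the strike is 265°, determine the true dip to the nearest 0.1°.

18.6°

The section is 65° from the strike.
tan(true dip) = tan 17° / sin 65° = 0.3373
δ = arctan(0.3373) = 18.64°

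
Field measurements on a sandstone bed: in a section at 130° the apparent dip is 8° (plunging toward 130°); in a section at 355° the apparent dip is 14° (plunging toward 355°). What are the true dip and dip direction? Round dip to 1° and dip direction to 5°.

true dip 27°, dip direction 055°

Each apparent-dip line lies in the plane. As unit vectors (x east, y north, z up), v₁ plunges 8°→130° and v₂ plunges 14°→355°.
n = v₁ × v₂ = (0.289, 0.195, 0.679) (taken with n_z > 0).
True dip = arccos(n_z / |n|) = arccos(0.8898) = 27.1°.
Dip direction = azimuth of (n_x, n_y) = atan2(0.289, 0.195) = 56°.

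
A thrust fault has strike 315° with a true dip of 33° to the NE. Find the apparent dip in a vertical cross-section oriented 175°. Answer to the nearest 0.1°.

The section lies 40° from the strike.
tan(apparent dip) = tan 33° · sin 40° = 0.4174
α = arctan(0.4174) = 22.66°

22.7°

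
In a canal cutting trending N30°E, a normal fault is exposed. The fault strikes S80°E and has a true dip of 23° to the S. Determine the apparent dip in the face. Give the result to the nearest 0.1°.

21.7°

The section lies 70° from the strike.
tan α = tan 23° × sin 70° = 0.4245 × 0.9397 = 0.3989
apparent dip = arctan 0.3989 = 21.75°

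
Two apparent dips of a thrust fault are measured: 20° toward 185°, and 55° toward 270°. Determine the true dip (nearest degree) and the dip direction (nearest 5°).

true dip 55°, dip direction 260°

Represent each trace as a vector plunging at its apparent dip toward its trend (east-north-up frame): v₁ = (-0.082, -0.936, -0.342), v₂ = (-0.574, -0.000, -0.819).
n = v₁ × v₂ = (-0.767, -0.129, 0.537) (taken with n_z > 0).
tan δ = √(n_x²+n_y²)/n_z = 0.778/0.537, so δ = 55.4°.
Dip direction = atan2(-0.767, -0.129) = 260° (azimuth of n's horizontal projection).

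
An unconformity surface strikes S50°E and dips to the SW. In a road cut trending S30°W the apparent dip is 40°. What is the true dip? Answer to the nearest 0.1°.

40.4°

The section is 80° from the strike.
tan(true dip) = tan 40° / sin 80° = 0.8520
true dip = arctan 0.8520 = 40.43°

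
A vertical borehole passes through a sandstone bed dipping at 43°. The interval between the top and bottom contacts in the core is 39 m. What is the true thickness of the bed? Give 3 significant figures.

True thickness t = h · cos(dip) = 39 × cos 43°
t = 39 × 0.7314 = 28.523 m

28.5 m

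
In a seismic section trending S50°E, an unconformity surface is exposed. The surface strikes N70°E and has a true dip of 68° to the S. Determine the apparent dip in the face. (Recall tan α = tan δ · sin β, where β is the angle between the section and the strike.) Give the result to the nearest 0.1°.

The section lies 60° from the strike.
tan(apparent dip) = tan 68° · sin 60° = 2.1435
α = arctan(2.1435) = 64.99°

65.0°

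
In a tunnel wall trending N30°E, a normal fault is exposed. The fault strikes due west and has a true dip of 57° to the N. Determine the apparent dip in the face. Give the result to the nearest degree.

Angle between strike (due west) and section (N30°E): β = 60°.
tan α = tan 57° × sin 60° = 1.5399 × 0.8660 = 1.3336
apparent dip = arctan 1.3336 = 53.13°

53°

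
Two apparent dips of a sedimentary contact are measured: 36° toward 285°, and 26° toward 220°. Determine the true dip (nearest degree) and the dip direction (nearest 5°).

true dip 37°, dip direction 270°

Each apparent-dip line lies in the plane. As unit vectors (x east, y north, z up), v₁ plunges 36°→285° and v₂ plunges 26°→220°.
The plane normal is n = v₁ × v₂ ∝ (-0.496, -0.003, 0.659).
Dip δ = arctan(|n_h|/n_z) = arctan(0.496/0.659) = 37.0°.
The horizontal component of n points toward azimuth atan2(n_x, n_y) = 270°, the dip direction.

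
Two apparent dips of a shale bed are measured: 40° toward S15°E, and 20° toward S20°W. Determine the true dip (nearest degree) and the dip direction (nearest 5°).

Represent each trace as a vector plunging at its apparent dip toward its trend (east-north-up frame): v₁ = (0.198, -0.740, -0.643), v₂ = (-0.321, -0.883, -0.342).
The plane normal is n = v₁ × v₂ ∝ (0.315, -0.274, 0.413).
True dip = arccos(n_z / |n|) = arccos(0.7033) = 45.3°.
The horizontal component of n points toward azimuth atan2(n_x, n_y) = 131°, the dip direction.

true dip 45°, dip direction 130°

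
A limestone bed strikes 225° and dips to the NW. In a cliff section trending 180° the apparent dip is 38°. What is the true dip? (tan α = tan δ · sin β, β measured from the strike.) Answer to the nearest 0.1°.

47.9°

The section is 45° from the strike.
tan(true dip) = tan 38° / sin 45° = 1.1049
δ = arctan(1.1049) = 47.85°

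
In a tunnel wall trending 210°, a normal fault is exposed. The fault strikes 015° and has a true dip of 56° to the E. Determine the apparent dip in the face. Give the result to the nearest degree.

21°

Angle between strike (015°) and section (210°): β = 15°.
tan(apparent dip) = tan 56° · sin 15° = 0.3837
apparent dip = arctan 0.3837 = 20.99°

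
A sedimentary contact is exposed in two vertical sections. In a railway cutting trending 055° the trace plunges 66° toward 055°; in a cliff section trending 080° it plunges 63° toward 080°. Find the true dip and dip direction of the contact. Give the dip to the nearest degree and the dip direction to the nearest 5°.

Represent each trace as a vector plunging at its apparent dip toward its trend (east-north-up frame): v₁ = (0.333, 0.233, -0.914), v₂ = (0.447, 0.079, -0.891).
n = v₁ × v₂ = (0.136, 0.112, 0.078) (taken with n_z > 0).
Dip δ = arctan(|n_h|/n_z) = arctan(0.176/0.078) = 66.1°.
Dip direction = atan2(0.136, 0.112) = 51° (azimuth of n's horizontal projection).

true dip 66°, dip direction 050°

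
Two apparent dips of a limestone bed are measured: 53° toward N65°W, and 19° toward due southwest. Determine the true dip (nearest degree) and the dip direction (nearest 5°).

true dip 53°, dip direction 300°

Represent each trace as a vector plunging at its apparent dip toward its trend (east-north-up frame): v₁ = (-0.545, 0.254, -0.799), v₂ = (-0.669, -0.669, -0.326).
The plane normal is n = v₁ × v₂ ∝ (-0.617, 0.356, 0.535).
tan δ = √(n_x²+n_y²)/n_z = 0.712/0.535, so δ = 53.1°.
Dip direction = azimuth of (n_x, n_y) = atan2(-0.617, 0.356) = 300°.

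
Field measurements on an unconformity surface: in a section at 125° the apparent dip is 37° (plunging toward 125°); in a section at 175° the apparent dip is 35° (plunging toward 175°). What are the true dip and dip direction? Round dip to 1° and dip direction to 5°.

Each apparent-dip line lies in the plane. As unit vectors (x east, y north, z up), v₁ plunges 37°→125° and v₂ plunges 35°→175°.
Cross product v₁ × v₂ gives the pole to the plane: n ∝ (0.228, -0.332, 0.501).
Dip δ = arctan(|n_h|/n_z) = arctan(0.403/0.501) = 38.8°.
Dip direction = atan2(0.228, -0.332) = 146° (azimuth of n's horizontal projection).

true dip 39°, dip direction 145°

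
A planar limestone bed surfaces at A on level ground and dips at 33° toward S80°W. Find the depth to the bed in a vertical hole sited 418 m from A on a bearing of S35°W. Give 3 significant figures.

192 m

The hole lies 45° from the dip direction, so the down-dip offset is 418 × cos 45° = 295.57 m.
Depth = down-dip offset × tan(dip) = 295.57 × tan 33° = 295.57 × 0.6494
Depth = 191.95 m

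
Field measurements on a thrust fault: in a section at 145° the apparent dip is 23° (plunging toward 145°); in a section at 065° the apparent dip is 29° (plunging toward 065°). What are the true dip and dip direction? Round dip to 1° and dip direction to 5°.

true dip 33°, dip direction 095°

Represent each trace as a vector plunging at its apparent dip toward its trend (east-north-up frame): v₁ = (0.528, -0.754, -0.391), v₂ = (0.793, 0.370, -0.485).
The plane normal is n = v₁ × v₂ ∝ (0.510, -0.054, 0.793).
tan δ = √(n_x²+n_y²)/n_z = 0.513/0.793, so δ = 32.9°.
Dip direction = atan2(0.510, -0.054) = 96° (azimuth of n's horizontal projection).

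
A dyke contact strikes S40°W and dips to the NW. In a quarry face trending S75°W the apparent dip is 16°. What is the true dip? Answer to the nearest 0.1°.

26.6°

The section is 35° from the strike.
tan δ = tan α / sin β = tan 16° / sin 35° = 0.2867 / 0.5736 = 0.4999
δ = arctan(0.4999) = 26.56°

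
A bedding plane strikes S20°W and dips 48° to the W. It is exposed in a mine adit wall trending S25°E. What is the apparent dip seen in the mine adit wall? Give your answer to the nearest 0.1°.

Angle between strike (S20°W) and section (S25°E): β = 45°.
tan(apparent dip) = tan 48° · sin 45° = 0.7853
apparent dip = arctan 0.7853 = 38.14°

38.1°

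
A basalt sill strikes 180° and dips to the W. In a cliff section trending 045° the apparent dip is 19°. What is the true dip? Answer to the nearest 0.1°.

26.0°

The section is 45° from the strike.
tan δ = tan α / sin β = tan 19° / sin 45° = 0.3443 / 0.7071 = 0.4870
δ = arctan(0.4870) = 25.96°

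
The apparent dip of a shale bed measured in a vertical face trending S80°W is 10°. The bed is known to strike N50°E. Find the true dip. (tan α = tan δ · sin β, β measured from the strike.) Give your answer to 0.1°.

β = acute angle between strike N50°E and section S80°W = 30°.
tan δ = tan α / sin β = tan 10° / sin 30° = 0.1763 / 0.5000 = 0.3527
δ = arctan(0.3527) = 19.43°

19.4°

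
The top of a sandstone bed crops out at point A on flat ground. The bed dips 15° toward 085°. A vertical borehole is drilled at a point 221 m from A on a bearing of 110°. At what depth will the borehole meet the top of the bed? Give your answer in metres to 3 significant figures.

53.7 m

The hole lies 25° from the dip direction, so the down-dip offset is 221 × cos 25° = 200.29 m.
Depth = down-dip offset × tan(dip) = 200.29 × tan 15° = 200.29 × 0.2679
Depth = 53.67 m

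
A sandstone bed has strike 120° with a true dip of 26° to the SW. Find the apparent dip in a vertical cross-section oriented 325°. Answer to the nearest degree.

12°

The strike is 120° and the section trends 325°; the acute angle between them is β = 25°.
tan α = tan 26° × sin 25° = 0.4877 × 0.4226 = 0.2061
α = arctan(0.2061) = 11.65°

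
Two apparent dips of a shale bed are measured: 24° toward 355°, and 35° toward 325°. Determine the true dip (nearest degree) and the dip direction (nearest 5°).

The two traces are lines in the plane: v₁ = (sin 355°·cos 24°, cos 355°·cos 24°, −sin 24°), v₂ = (sin 325°·cos 35°, cos 325°·cos 35°, −sin 35°).
Cross product v₁ × v₂ gives the pole to the plane: n ∝ (-0.249, 0.145, 0.374).
tan δ = √(n_x²+n_y²)/n_z = 0.288/0.374, so δ = 37.6°.
Dip direction = azimuth of (n_x, n_y) = atan2(-0.249, 0.145) = 300°.

true dip 38°, dip direction 300°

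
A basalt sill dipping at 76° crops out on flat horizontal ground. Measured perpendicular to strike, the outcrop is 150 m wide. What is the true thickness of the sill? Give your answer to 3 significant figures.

146 m

True thickness t = w · sin(dip) = 150 × sin 76°
t = 150 × 0.9703 = 145.544 m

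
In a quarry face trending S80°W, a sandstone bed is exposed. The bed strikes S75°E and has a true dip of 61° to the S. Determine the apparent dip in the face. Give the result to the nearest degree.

37°

The strike is S75°E and the section trends S80°W; the acute angle between them is β = 25°.
tan α = tan 61° × sin 25° = 1.8040 × 0.4226 = 0.7624
apparent dip = arctan 0.7624 = 37.32°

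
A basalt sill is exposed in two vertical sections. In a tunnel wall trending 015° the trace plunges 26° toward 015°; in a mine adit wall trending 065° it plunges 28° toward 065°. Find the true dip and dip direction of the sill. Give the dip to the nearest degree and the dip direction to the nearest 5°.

true dip 29°, dip direction 045°

The two traces are lines in the plane: v₁ = (sin 15°·cos 26°, cos 15°·cos 26°, −sin 26°), v₂ = (sin 65°·cos 28°, cos 65°·cos 28°, −sin 28°).
n = v₁ × v₂ = (0.244, 0.242, 0.608) (taken with n_z > 0).
Dip δ = arctan(|n_h|/n_z) = arctan(0.343/0.608) = 29.5°.
Dip direction = azimuth of (n_x, n_y) = atan2(0.244, 0.242) = 45°.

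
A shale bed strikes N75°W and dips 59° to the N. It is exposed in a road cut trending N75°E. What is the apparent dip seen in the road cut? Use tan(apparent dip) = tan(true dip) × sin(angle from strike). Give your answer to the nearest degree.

Angle between strike (N75°W) and section (N75°E): β = 30°.
tan α = tan 59° × sin 30° = 1.6643 × 0.5000 = 0.8321
apparent dip = arctan 0.8321 = 39.77°

40°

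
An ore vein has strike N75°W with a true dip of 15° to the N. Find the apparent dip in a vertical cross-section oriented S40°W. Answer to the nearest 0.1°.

Angle between strike (N75°W) and section (S40°W): β = 65°.
tan α = tan 15° × sin 65° = 0.2679 × 0.9063 = 0.2428
apparent dip = arctan 0.2428 = 13.65°

13.6°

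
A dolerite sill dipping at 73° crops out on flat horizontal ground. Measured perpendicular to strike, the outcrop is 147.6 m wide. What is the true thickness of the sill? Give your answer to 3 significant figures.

True thickness t = w · sin(dip) = 147.6 × sin 73°
t = 147.6 × 0.9563 = 141.151 m

141 m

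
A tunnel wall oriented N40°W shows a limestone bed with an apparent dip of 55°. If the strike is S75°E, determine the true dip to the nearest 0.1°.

β = acute angle between strike S75°E and section N40°W = 35°.
tan δ = tan α / sin β = tan 55° / sin 35° = 1.4281 / 0.5736 = 2.4899
true dip = arctan 2.4899 = 68.12°

68.1°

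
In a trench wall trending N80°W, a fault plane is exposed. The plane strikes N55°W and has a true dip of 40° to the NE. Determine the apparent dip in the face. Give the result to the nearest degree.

20°

Angle between strike (N55°W) and section (N80°W): β = 25°.
tan(apparent dip) = tan 40° · sin 25° = 0.3546
apparent dip = arctan 0.3546 = 19.53°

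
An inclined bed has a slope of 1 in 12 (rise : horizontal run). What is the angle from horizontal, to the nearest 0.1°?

tan θ = 1/12 = 0.0833
θ = arctan(0.0833) = 4.76°

4.8°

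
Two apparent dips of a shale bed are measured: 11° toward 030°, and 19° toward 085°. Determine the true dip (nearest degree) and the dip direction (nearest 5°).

true dip 19°, dip direction 085°

Each apparent-dip line lies in the plane. As unit vectors (x east, y north, z up), v₁ plunges 11°→030° and v₂ plunges 19°→085°.
n = v₁ × v₂ = (0.261, 0.020, 0.760) (taken with n_z > 0).
tan δ = √(n_x²+n_y²)/n_z = 0.262/0.760, so δ = 19.0°.
The horizontal component of n points toward azimuth atan2(n_x, n_y) = 86°, the dip direction.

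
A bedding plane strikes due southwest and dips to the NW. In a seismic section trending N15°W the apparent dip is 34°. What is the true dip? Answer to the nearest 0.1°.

The section is 60° from the strike.
tan(true dip) = tan 34° / sin 60° = 0.7789
true dip = arctan 0.7789 = 37.91°

37.9°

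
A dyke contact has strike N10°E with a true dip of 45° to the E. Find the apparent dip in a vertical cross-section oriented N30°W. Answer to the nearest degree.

33°

The section lies 40° from the strike.
tan α = tan 45° × sin 40° = 1.0000 × 0.6428 = 0.6428
apparent dip = arctan 0.6428 = 32.73°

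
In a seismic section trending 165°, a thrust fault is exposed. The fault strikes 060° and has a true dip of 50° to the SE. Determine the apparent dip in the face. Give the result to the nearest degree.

49°

Angle between strike (060°) and section (165°): β = 75°.
tan α = tan 50° × sin 75° = 1.1918 × 0.9659 = 1.1511
α = arctan(1.1511) = 49.02°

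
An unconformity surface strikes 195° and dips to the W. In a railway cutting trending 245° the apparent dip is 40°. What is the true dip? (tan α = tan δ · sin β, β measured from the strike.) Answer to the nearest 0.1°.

β = acute angle between strike 195° and section 245° = 50°.
tan δ = tan α / sin β = tan 40° / sin 50° = 0.8391 / 0.7660 = 1.0954
δ = arctan(1.0954) = 47.61°

47.6°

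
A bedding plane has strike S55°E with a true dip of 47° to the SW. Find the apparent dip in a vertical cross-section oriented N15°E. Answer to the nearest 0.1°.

45.2°

The strike is S55°E and the section trends N15°E; the acute angle between them is β = 70°.
tan(apparent dip) = tan 47° · sin 70° = 1.0077
apparent dip = arctan 1.0077 = 45.22°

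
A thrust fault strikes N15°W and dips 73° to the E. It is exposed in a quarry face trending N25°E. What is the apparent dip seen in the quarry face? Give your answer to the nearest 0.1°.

The section lies 40° from the strike.
tan α = tan 73° × sin 40° = 3.2709 × 0.6428 = 2.1025
apparent dip = arctan 2.1025 = 64.56°

64.6°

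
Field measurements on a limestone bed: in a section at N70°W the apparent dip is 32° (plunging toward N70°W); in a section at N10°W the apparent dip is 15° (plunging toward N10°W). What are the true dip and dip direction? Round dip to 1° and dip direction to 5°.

Represent each trace as a vector plunging at its apparent dip toward its trend (east-north-up frame): v₁ = (-0.797, 0.290, -0.530), v₂ = (-0.168, 0.951, -0.259).
The plane normal is n = v₁ × v₂ ∝ (-0.429, 0.117, 0.709).
Dip δ = arctan(|n_h|/n_z) = arctan(0.445/0.709) = 32.1°.
Dip direction = azimuth of (n_x, n_y) = atan2(-0.429, 0.117) = 285°.

true dip 32°, dip direction 285°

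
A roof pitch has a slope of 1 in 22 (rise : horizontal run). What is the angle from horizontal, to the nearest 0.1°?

2.6°

tan θ = 1/22 = 0.0455
θ = arctan(0.0455) = 2.60°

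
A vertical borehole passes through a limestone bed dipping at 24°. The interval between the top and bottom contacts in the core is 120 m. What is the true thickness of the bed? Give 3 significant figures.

110 m

True thickness t = h · cos(dip) = 120 × cos 24°
t = 120 × 0.9135 = 109.625 m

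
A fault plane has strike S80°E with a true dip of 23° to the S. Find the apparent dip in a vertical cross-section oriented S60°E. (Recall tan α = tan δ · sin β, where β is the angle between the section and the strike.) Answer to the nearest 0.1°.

8.3°

The section lies 20° from the strike.
tan(apparent dip) = tan 23° · sin 20° = 0.1452
α = arctan(0.1452) = 8.26°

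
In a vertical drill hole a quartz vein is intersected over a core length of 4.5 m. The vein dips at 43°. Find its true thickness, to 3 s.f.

3.29 m

True thickness t = h · cos(dip) = 4.5 × cos 43°
t = 4.5 × 0.7314 = 3.291 m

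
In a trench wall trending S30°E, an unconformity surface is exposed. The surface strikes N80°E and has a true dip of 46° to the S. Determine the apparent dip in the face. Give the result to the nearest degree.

44°

Angle between strike (N80°E) and section (S30°E): β = 70°.
tan α = tan 46° × sin 70° = 1.0355 × 0.9397 = 0.9731
apparent dip = arctan 0.9731 = 44.22°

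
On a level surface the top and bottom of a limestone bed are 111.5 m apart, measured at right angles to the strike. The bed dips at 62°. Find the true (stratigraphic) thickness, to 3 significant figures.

98.4 m

True thickness t = w · sin(dip) = 111.5 × sin 62°
t = 111.5 × 0.8829 = 98.449 m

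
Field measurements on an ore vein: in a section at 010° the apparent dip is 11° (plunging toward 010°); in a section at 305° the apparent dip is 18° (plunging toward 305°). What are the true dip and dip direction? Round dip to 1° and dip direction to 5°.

Represent each trace as a vector plunging at its apparent dip toward its trend (east-north-up frame): v₁ = (0.170, 0.967, -0.191), v₂ = (-0.779, 0.546, -0.309).
n = v₁ × v₂ = (-0.195, 0.201, 0.846) (taken with n_z > 0).
True dip = arccos(n_z / |n|) = arccos(0.9494) = 18.3°.
The horizontal component of n points toward azimuth atan2(n_x, n_y) = 316°, the dip direction.

true dip 18°, dip direction 315°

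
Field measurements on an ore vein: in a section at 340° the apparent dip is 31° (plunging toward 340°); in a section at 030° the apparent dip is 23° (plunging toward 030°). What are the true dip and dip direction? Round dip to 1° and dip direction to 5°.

true dip 31°, dip direction 345°

Each apparent-dip line lies in the plane. As unit vectors (x east, y north, z up), v₁ plunges 31°→340° and v₂ plunges 23°→030°.
The plane normal is n = v₁ × v₂ ∝ (-0.096, 0.352, 0.604).
True dip = arccos(n_z / |n|) = arccos(0.8564) = 31.1°.
The horizontal component of n points toward azimuth atan2(n_x, n_y) = 345°, the dip direction.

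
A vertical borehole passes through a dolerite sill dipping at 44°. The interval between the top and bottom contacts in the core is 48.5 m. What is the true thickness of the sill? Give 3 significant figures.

34.9 m

True thickness t = h · cos(dip) = 48.5 × cos 44°
t = 48.5 × 0.7193 = 34.888 m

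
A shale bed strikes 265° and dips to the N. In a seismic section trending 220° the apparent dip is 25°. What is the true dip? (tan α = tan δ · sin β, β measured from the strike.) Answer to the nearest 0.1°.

33.4°

β = acute angle between strike 265° and section 220° = 45°.
tan(true dip) = tan 25° / sin 45° = 0.6595
true dip = arctan 0.6595 = 33.40°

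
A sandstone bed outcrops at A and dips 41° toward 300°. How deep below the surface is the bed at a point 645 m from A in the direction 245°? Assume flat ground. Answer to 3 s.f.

322 m

The hole lies 55° from the dip direction, so the down-dip offset is 645 × cos 55° = 369.96 m.
Depth = down-dip offset × tan(dip) = 369.96 × tan 41° = 369.96 × 0.8693
Depth = 321.60 m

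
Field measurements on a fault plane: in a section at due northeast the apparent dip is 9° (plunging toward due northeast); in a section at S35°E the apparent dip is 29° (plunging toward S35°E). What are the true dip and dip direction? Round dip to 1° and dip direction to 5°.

The two traces are lines in the plane: v₁ = (sin 45°·cos 9°, cos 45°·cos 9°, −sin 9°), v₂ = (sin 145°·cos 29°, cos 145°·cos 29°, −sin 29°).
The plane normal is n = v₁ × v₂ ∝ (0.451, -0.260, 0.851).
Dip δ = arctan(|n_h|/n_z) = arctan(0.520/0.851) = 31.5°.
Dip direction = atan2(0.451, -0.260) = 120° (azimuth of n's horizontal projection).

true dip 31°, dip direction 120°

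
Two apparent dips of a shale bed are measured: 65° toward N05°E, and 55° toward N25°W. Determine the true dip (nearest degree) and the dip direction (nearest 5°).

true dip 67°, dip direction 025°

Represent each trace as a vector plunging at its apparent dip toward its trend (east-north-up frame): v₁ = (0.037, 0.421, -0.906), v₂ = (-0.242, 0.520, -0.819).
Cross product v₁ × v₂ gives the pole to the plane: n ∝ (0.126, 0.250, 0.121).
True dip = arccos(n_z / |n|) = arccos(0.3973) = 66.6°.
Dip direction = atan2(0.126, 0.250) = 27° (azimuth of n's horizontal projection).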